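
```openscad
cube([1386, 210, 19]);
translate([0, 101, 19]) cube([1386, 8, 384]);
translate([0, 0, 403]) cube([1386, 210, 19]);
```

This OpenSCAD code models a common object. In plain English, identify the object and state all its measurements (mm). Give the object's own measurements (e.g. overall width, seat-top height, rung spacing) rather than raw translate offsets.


An I-beam lying along x, 1386 mm long. Overall section height 422 mm. Two flanges 210 mm wide (y) and 19 mm thick, one on the floor and one at the top; a web 8 mm thick runs between them, centred on the flange width.


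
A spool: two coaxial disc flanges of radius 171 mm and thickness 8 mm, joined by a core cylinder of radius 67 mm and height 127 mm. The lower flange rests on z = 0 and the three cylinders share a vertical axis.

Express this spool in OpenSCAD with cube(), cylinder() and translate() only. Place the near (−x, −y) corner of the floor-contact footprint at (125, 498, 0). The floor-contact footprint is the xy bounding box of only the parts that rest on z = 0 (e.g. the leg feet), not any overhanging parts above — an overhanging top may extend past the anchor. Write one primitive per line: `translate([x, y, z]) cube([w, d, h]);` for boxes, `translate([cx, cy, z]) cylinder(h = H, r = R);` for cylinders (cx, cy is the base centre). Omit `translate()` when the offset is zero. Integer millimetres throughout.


translate([296, 669, 0]) cylinder(h = 8, r = 171);
translate([296, 669, 8]) cylinder(h = 127, r = 67);
translate([296, 669, 135]) cylinder(h = 8, r = 171);


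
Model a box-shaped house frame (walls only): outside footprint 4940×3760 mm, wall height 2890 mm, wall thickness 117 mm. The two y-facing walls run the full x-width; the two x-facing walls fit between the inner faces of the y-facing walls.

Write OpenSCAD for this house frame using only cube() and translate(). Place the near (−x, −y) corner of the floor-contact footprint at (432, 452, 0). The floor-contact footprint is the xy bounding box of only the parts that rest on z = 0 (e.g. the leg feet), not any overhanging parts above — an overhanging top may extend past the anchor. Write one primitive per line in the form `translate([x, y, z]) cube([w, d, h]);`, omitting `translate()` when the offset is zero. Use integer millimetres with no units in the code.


translate([432, 452, 0]) cube([4940, 117, 2890]);
translate([432, 4095, 0]) cube([4940, 117, 2890]);
translate([432, 569, 0]) cube([117, 3526, 2890]);
translate([5255, 569, 0]) cube([117, 3526, 2890]);


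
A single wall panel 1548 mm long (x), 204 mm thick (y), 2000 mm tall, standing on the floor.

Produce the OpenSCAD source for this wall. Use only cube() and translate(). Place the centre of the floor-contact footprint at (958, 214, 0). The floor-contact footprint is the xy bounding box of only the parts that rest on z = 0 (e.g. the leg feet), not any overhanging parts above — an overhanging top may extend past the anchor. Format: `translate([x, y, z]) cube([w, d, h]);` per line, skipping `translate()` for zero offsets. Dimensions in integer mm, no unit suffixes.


translate([184, 112, 0]) cube([1548, 204, 2000]);


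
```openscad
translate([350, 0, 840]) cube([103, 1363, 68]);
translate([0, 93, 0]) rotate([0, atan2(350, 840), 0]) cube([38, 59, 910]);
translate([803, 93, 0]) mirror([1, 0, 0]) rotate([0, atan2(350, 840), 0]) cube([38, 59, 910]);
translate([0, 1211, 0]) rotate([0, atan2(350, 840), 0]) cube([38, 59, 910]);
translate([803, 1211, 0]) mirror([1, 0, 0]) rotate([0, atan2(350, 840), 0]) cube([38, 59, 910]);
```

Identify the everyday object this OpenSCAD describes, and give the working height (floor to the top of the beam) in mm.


A sawhorse. The overall height is 908 mm.

A beam across two mirrored pairs of raked legs — a sawhorse. The beam's underside is at z = 840 (matching the legs' vertical rise in atan2(350, 840)) and the beam is 68 mm tall, so its top is at 840 + 68 = 908 mm. The raked legs top out at the beam's underside, so that is the highest point.


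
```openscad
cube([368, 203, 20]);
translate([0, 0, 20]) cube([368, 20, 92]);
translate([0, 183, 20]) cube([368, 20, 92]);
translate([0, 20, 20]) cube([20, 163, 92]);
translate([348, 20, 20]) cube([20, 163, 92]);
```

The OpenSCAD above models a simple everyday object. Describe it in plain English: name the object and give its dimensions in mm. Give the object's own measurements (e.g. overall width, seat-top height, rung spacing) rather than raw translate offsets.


An open-topped rectangular box: outside dimensions 368×203×112 mm, with a uniform wall and base thickness of 20 mm. The base is a full 368×203 slab on the floor; four walls sit on top of the base. The front and back walls (the −y and +y sides) span the full width; the two side walls fit between them.


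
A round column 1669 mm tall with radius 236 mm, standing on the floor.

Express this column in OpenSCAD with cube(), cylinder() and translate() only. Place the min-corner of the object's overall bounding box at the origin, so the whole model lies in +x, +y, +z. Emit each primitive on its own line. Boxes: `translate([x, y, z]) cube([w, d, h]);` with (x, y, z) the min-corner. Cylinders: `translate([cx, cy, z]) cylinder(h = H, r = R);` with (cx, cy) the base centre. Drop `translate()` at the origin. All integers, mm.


translate([236, 236, 0]) cylinder(h = 1669, r = 236);


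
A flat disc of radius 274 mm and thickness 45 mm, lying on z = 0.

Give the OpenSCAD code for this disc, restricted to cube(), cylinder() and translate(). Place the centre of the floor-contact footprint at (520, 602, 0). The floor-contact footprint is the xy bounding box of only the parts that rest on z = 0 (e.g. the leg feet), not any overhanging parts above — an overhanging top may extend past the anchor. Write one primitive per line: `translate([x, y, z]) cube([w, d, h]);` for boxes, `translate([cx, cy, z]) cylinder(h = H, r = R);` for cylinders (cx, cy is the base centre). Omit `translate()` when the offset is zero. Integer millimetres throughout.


translate([520, 602, 0]) cylinder(h = 45, r = 274);


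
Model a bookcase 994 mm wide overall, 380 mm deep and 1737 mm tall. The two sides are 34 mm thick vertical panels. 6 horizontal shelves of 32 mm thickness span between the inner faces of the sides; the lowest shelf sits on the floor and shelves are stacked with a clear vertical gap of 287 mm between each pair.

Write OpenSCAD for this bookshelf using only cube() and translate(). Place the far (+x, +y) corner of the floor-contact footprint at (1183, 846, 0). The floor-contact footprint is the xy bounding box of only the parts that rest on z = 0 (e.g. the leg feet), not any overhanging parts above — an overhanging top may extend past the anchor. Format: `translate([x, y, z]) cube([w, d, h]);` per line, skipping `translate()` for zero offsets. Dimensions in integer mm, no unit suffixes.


translate([189, 466, 0]) cube([34, 380, 1737]);
translate([1149, 466, 0]) cube([34, 380, 1737]);
translate([223, 466, 0]) cube([926, 380, 32]);
translate([223, 466, 319]) cube([926, 380, 32]);
translate([223, 466, 638]) cube([926, 380, 32]);
translate([223, 466, 957]) cube([926, 380, 32]);
translate([223, 466, 1276]) cube([926, 380, 32]);
translate([223, 466, 1595]) cube([926, 380, 32]);


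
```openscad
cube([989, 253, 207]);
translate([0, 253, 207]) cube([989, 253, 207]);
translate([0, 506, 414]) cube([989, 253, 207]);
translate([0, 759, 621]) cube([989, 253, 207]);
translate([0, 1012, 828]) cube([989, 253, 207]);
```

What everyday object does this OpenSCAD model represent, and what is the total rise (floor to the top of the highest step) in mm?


A staircase. The total rise is 1035 mm.

5 identical blocks, each offset up and back from the previous — a staircase. Each step is 207 mm tall and there are 5 of them, so the total rise is 5 × 207 = 1035 mm.


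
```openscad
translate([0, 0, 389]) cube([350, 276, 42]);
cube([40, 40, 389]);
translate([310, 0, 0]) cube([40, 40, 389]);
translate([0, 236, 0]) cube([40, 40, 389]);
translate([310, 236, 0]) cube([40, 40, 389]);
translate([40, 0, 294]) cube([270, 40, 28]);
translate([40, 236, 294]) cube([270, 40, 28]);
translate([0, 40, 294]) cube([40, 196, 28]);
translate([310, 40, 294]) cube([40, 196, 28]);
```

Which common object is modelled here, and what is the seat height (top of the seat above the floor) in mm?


A stool. The seat height is 431 mm.

A 350×276×42 slab at z = 389 on four corner posts — a stool. The seat top is 389 + 42 = 431 mm.


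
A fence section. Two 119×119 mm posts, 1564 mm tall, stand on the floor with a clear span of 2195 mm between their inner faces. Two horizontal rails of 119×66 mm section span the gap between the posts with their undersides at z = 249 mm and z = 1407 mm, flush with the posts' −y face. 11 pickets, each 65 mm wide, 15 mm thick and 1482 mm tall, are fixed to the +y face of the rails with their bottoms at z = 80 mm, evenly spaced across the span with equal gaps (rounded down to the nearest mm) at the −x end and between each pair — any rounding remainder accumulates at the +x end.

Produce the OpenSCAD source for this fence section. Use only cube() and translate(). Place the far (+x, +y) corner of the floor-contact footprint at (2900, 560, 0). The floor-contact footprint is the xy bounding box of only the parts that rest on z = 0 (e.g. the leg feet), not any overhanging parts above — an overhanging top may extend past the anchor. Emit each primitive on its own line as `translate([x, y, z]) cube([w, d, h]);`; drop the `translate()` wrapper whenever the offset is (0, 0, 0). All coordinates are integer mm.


translate([467, 441, 0]) cube([119, 119, 1564]);
translate([2781, 441, 0]) cube([119, 119, 1564]);
translate([586, 441, 249]) cube([2195, 119, 66]);
translate([586, 441, 1407]) cube([2195, 119, 66]);
translate([709, 560, 80]) cube([65, 15, 1482]);
translate([897, 560, 80]) cube([65, 15, 1482]);
translate([1085, 560, 80]) cube([65, 15, 1482]);
translate([1273, 560, 80]) cube([65, 15, 1482]);
translate([1461, 560, 80]) cube([65, 15, 1482]);
translate([1649, 560, 80]) cube([65, 15, 1482]);
translate([1837, 560, 80]) cube([65, 15, 1482]);
translate([2025, 560, 80]) cube([65, 15, 1482]);
translate([2213, 560, 80]) cube([65, 15, 1482]);
translate([2401, 560, 80]) cube([65, 15, 1482]);
translate([2589, 560, 80]) cube([65, 15, 1482]);


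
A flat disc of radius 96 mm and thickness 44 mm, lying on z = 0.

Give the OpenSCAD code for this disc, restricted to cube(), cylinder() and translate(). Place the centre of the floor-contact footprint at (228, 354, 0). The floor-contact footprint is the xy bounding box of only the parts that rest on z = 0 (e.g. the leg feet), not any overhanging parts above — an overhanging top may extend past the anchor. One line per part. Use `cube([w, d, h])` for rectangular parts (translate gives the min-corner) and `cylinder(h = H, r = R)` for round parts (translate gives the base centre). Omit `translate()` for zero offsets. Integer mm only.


translate([228, 354, 0]) cylinder(h = 44, r = 96);


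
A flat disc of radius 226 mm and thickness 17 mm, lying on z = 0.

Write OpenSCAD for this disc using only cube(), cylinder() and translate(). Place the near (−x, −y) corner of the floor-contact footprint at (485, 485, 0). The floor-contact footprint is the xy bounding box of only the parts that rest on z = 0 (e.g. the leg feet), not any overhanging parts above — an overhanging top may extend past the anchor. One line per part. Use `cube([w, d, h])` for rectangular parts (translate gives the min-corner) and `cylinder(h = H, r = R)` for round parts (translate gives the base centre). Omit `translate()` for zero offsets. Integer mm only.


translate([711, 711, 0]) cylinder(h = 17, r = 226);


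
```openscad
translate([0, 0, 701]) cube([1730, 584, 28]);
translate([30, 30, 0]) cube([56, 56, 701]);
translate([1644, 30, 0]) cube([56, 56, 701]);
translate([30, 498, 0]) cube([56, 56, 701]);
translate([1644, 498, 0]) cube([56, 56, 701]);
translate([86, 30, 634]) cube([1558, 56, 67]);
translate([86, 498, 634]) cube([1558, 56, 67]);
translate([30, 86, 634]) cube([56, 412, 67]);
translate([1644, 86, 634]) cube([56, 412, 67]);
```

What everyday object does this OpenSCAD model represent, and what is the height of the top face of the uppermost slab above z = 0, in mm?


A table. The table height is 729 mm.

A 1730×584×28 slab sits at z = 701 on four 56 mm square posts — a table. The top surface is at 701 + 28 = 729 mm.


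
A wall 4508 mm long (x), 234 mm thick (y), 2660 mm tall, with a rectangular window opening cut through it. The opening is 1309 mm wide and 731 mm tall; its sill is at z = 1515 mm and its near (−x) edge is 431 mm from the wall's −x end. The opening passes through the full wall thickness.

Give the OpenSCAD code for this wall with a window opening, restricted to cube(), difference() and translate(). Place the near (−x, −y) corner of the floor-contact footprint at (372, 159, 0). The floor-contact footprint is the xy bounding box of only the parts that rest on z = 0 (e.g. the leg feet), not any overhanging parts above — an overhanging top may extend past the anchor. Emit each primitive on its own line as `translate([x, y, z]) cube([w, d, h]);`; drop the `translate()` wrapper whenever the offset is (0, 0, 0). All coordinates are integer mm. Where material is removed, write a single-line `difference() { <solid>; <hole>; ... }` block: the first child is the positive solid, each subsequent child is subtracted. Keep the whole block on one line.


difference() { translate([372, 159, 0]) cube([4508, 234, 2660]); translate([803, 159, 1515]) cube([1309, 234, 731]); }


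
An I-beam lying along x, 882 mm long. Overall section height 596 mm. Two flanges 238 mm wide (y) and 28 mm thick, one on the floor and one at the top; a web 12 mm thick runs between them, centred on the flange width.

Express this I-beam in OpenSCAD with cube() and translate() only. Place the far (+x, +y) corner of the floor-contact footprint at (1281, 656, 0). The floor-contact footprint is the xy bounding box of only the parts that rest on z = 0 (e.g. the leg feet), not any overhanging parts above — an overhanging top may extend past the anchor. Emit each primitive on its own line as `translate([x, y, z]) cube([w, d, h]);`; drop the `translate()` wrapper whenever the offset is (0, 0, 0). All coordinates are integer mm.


translate([399, 418, 0]) cube([882, 238, 28]);
translate([399, 531, 28]) cube([882, 12, 540]);
translate([399, 418, 568]) cube([882, 238, 28]);


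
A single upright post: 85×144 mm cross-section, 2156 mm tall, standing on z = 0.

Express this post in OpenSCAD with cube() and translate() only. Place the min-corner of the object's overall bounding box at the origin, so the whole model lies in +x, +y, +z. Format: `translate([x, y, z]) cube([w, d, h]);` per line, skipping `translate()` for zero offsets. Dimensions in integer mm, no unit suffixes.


cube([85, 144, 2156]);


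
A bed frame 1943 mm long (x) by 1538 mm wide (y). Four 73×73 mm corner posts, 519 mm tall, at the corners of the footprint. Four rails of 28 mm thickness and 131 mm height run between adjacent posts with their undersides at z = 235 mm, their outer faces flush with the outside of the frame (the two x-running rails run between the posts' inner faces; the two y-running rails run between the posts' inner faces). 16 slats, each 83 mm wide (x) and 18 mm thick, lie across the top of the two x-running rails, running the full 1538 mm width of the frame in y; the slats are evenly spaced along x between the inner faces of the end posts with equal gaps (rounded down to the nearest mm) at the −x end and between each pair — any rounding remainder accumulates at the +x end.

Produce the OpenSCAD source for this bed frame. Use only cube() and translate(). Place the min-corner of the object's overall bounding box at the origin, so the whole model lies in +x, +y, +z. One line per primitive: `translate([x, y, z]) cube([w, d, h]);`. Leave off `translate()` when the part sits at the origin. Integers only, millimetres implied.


// slat z = rail_z + rail_h = 235 + 131 = 366
// slat gap = ⌊(1797 − 16·83) / 17⌋ = 27
cube([73, 73, 519]);
translate([0, 1465, 0]) cube([73, 73, 519]);
translate([1870, 0, 0]) cube([73, 73, 519]);
translate([1870, 1465, 0]) cube([73, 73, 519]);
translate([73, 0, 235]) cube([1797, 28, 131]);
translate([73, 1510, 235]) cube([1797, 28, 131]);
translate([0, 73, 235]) cube([28, 1392, 131]);
translate([1915, 73, 235]) cube([28, 1392, 131]);
translate([100, 0, 366]) cube([83, 1538, 18]);
translate([210, 0, 366]) cube([83, 1538, 18]);
translate([320, 0, 366]) cube([83, 1538, 18]);
translate([430, 0, 366]) cube([83, 1538, 18]);
translate([540, 0, 366]) cube([83, 1538, 18]);
translate([650, 0, 366]) cube([83, 1538, 18]);
translate([760, 0, 366]) cube([83, 1538, 18]);
translate([870, 0, 366]) cube([83, 1538, 18]);
translate([980, 0, 366]) cube([83, 1538, 18]);
translate([1090, 0, 366]) cube([83, 1538, 18]);
translate([1200, 0, 366]) cube([83, 1538, 18]);
translate([1310, 0, 366]) cube([83, 1538, 18]);
translate([1420, 0, 366]) cube([83, 1538, 18]);
translate([1530, 0, 366]) cube([83, 1538, 18]);
translate([1640, 0, 366]) cube([83, 1538, 18]);
translate([1750, 0, 366]) cube([83, 1538, 18]);


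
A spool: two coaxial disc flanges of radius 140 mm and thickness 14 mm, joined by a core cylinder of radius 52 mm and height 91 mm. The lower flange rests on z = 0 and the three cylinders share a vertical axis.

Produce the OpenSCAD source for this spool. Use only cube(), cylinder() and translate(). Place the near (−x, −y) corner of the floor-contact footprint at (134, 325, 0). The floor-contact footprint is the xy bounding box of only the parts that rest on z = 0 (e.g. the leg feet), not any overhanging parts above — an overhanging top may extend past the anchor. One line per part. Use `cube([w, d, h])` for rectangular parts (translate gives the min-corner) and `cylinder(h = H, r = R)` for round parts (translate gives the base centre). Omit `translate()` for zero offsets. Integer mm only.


translate([274, 465, 0]) cylinder(h = 14, r = 140);
translate([274, 465, 14]) cylinder(h = 91, r = 52);
translate([274, 465, 105]) cylinder(h = 14, r = 140);


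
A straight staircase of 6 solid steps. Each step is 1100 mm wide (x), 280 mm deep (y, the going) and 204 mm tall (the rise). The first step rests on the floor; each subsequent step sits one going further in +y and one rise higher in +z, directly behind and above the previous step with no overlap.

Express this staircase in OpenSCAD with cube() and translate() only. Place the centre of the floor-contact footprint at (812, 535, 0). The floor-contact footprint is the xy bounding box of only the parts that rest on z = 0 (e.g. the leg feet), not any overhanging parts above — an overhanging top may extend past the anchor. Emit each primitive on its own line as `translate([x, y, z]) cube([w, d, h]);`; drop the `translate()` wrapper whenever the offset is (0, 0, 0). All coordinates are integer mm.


translate([262, 395, 0]) cube([1100, 280, 204]);
translate([262, 675, 204]) cube([1100, 280, 204]);
translate([262, 955, 408]) cube([1100, 280, 204]);
translate([262, 1235, 612]) cube([1100, 280, 204]);
translate([262, 1515, 816]) cube([1100, 280, 204]);
translate([262, 1795, 1020]) cube([1100, 280, 204]);


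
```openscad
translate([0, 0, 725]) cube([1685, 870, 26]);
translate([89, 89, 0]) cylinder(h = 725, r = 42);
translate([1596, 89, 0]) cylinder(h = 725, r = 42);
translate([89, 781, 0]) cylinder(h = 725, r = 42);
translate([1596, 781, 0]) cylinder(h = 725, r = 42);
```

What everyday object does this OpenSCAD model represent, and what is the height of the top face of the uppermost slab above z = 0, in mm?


A table. The table height is 751 mm.

A 1685×870×26 slab sits at z = 725 on four Ø84 mm round legs — a table. The top surface is at 725 + 26 = 751 mm.


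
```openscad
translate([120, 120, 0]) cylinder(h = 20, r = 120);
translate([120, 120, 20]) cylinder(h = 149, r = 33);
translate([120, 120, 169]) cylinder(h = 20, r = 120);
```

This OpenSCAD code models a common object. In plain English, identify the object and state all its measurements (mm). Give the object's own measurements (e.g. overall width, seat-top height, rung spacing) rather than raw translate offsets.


A spool: two coaxial disc flanges of radius 120 mm and thickness 20 mm, joined by a core cylinder of radius 33 mm and height 149 mm. The lower flange rests on z = 0 and the three cylinders share a vertical axis.


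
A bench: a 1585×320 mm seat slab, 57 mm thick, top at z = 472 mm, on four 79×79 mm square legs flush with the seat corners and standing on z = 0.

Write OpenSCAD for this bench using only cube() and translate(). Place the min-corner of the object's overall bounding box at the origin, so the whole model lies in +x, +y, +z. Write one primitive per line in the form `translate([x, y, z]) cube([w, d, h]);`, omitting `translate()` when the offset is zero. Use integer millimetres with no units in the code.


translate([0, 0, 415]) cube([1585, 320, 57]);
cube([79, 79, 415]);
translate([0, 241, 0]) cube([79, 79, 415]);
translate([1506, 0, 0]) cube([79, 79, 415]);
translate([1506, 241, 0]) cube([79, 79, 415]);


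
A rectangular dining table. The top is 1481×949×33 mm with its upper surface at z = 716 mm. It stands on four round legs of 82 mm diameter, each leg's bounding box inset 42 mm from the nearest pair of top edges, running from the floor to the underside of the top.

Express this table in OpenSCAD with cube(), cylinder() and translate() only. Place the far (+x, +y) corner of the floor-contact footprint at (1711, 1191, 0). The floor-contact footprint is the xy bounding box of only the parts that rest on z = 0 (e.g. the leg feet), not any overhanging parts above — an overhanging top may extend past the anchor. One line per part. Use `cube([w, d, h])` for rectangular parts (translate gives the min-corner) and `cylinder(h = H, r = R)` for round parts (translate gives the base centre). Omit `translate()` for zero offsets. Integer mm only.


translate([272, 284, 683]) cube([1481, 949, 33]);
translate([355, 367, 0]) cylinder(h = 683, r = 41);
translate([1670, 367, 0]) cylinder(h = 683, r = 41);
translate([355, 1150, 0]) cylinder(h = 683, r = 41);
translate([1670, 1150, 0]) cylinder(h = 683, r = 41);


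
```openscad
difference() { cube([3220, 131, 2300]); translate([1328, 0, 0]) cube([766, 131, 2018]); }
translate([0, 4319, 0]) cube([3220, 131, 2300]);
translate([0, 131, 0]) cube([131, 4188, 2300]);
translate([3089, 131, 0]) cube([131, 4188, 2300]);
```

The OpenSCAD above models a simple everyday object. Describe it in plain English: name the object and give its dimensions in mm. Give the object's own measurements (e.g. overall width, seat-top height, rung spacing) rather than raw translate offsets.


A single room: four walls, each 2300 mm tall and 131 mm thick, enclosing an outside footprint 3220×4450 mm (x × y), no floor or roof. The front and back walls (−y and +y sides) run the full x-width; the side walls fit between their inner faces. A door opening 766 mm wide and 2018 mm tall is cut through the front wall from the floor up, its −x edge 1328 mm from the wall's −x end.


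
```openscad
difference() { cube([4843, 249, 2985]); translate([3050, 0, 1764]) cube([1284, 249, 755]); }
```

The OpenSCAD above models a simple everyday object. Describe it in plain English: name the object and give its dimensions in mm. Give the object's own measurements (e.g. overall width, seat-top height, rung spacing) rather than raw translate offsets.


A wall 4843 mm long (x), 249 mm thick (y), 2985 mm tall, with a rectangular window opening cut through it. The opening is 1284 mm wide and 755 mm tall; its sill is at z = 1764 mm and its near (−x) edge is 3050 mm from the wall's −x end. The opening passes through the full wall thickness.


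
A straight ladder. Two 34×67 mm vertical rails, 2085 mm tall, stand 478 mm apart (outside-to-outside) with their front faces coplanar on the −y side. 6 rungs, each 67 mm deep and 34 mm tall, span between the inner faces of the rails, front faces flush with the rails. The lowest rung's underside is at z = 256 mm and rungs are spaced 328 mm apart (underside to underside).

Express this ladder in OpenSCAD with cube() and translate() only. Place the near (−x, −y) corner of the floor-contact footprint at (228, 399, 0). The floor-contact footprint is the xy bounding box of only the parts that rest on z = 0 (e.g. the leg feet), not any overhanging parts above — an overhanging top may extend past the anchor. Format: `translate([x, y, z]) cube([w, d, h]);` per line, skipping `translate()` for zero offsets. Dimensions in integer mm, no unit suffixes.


// rung span = 478 - 2*34 = 410
// rung[k] z = 256 + k*328
translate([228, 399, 0]) cube([34, 67, 2085]);
translate([672, 399, 0]) cube([34, 67, 2085]);
translate([262, 399, 256]) cube([410, 67, 34]);
translate([262, 399, 584]) cube([410, 67, 34]);
translate([262, 399, 912]) cube([410, 67, 34]);
translate([262, 399, 1240]) cube([410, 67, 34]);
translate([262, 399, 1568]) cube([410, 67, 34]);
translate([262, 399, 1896]) cube([410, 67, 34]);


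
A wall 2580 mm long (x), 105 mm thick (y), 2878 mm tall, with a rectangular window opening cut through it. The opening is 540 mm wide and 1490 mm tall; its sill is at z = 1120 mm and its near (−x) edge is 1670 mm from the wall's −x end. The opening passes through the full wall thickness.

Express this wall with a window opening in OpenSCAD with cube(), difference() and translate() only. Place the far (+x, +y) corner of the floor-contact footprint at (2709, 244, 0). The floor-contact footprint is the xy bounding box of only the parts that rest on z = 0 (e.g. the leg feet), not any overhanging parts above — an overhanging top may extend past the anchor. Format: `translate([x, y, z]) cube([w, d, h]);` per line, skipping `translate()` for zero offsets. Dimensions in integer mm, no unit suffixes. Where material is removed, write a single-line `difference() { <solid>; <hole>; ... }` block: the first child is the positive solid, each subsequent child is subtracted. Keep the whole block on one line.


difference() { translate([129, 139, 0]) cube([2580, 105, 2878]); translate([1799, 139, 1120]) cube([540, 105, 1490]); }


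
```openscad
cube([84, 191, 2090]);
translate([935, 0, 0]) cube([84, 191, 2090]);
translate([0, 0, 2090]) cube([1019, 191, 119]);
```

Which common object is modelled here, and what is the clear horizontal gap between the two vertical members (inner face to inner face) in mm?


A door frame. The clear opening width is 851 mm.

Two 2090 mm tall posts with a header on top — a door frame. The left jamb is 84 mm wide at x = 0; the right jamb starts at x = 935. The clear opening is 935 − 84 = 851 mm.


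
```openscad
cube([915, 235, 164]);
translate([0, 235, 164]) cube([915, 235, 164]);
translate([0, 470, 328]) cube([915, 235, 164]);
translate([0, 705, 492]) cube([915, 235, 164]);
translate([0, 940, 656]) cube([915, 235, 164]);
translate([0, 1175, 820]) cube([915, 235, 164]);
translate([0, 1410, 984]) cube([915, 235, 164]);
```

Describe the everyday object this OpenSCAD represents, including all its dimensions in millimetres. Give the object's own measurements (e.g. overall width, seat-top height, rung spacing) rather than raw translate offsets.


A straight staircase of 7 solid steps. Each step is 915 mm wide (x), 235 mm deep (y, the going) and 164 mm tall (the rise). The first step rests on the floor; each subsequent step sits one going further in +y and one rise higher in +z, directly behind and above the previous step with no overlap.


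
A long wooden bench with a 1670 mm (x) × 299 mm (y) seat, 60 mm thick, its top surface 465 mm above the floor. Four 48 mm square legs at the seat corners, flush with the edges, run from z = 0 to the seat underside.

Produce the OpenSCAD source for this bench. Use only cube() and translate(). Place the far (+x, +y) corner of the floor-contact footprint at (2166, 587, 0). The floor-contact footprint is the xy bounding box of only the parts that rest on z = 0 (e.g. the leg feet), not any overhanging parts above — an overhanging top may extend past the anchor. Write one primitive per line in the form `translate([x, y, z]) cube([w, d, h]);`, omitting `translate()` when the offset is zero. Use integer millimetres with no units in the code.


translate([496, 288, 405]) cube([1670, 299, 60]);
translate([496, 288, 0]) cube([48, 48, 405]);
translate([496, 539, 0]) cube([48, 48, 405]);
translate([2118, 288, 0]) cube([48, 48, 405]);
translate([2118, 539, 0]) cube([48, 48, 405]);


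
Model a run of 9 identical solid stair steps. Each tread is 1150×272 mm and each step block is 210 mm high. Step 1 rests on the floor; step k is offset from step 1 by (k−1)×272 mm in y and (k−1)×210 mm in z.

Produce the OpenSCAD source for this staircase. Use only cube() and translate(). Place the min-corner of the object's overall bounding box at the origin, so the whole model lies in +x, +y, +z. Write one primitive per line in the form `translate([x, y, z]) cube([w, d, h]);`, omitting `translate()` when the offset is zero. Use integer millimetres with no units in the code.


cube([1150, 272, 210]);
translate([0, 272, 210]) cube([1150, 272, 210]);
translate([0, 544, 420]) cube([1150, 272, 210]);
translate([0, 816, 630]) cube([1150, 272, 210]);
translate([0, 1088, 840]) cube([1150, 272, 210]);
translate([0, 1360, 1050]) cube([1150, 272, 210]);
translate([0, 1632, 1260]) cube([1150, 272, 210]);
translate([0, 1904, 1470]) cube([1150, 272, 210]);
translate([0, 2176, 1680]) cube([1150, 272, 210]);


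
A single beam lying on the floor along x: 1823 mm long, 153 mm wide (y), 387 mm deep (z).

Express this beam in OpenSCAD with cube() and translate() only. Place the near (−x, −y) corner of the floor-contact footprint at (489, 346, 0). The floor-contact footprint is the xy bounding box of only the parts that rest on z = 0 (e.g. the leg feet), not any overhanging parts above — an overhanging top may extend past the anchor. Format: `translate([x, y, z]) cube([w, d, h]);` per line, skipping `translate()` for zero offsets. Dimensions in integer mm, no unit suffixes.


translate([489, 346, 0]) cube([1823, 153, 387]);


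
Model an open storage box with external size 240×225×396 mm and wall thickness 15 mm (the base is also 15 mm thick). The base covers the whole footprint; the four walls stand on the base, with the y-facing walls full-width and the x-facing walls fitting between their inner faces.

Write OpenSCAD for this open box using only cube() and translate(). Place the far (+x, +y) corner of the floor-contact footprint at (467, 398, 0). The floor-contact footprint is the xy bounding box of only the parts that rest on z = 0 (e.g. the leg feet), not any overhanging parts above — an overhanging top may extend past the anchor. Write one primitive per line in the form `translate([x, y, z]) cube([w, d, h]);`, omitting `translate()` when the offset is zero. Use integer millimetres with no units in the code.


translate([227, 173, 0]) cube([240, 225, 15]);
translate([227, 173, 15]) cube([240, 15, 381]);
translate([227, 383, 15]) cube([240, 15, 381]);
translate([227, 188, 15]) cube([15, 195, 381]);
translate([452, 188, 15]) cube([15, 195, 381]);


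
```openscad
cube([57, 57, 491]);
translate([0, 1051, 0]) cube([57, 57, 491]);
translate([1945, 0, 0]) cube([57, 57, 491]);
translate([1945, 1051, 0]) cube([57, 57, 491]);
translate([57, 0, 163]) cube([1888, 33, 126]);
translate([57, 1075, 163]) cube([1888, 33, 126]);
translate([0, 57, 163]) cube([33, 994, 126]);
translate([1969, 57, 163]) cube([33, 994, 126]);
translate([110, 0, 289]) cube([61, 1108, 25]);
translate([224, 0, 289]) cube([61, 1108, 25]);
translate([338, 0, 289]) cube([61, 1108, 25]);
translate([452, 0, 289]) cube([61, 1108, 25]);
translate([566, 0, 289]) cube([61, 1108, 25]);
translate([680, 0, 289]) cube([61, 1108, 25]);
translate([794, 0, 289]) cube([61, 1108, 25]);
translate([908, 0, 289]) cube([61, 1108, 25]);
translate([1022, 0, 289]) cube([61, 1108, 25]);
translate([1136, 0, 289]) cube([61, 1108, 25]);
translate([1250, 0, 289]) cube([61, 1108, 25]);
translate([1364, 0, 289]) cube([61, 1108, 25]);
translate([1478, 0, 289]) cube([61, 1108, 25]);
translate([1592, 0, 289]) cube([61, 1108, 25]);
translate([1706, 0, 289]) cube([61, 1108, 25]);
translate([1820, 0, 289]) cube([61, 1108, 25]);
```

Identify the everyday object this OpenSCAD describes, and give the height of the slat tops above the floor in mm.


A bed frame. The slat-top height is 314 mm.

Four posts, four rails, and a row of slats — a bed frame. Slats sit on the rails at z = 163 + 126 = 289; with slat thickness 25, the top is 314 mm.


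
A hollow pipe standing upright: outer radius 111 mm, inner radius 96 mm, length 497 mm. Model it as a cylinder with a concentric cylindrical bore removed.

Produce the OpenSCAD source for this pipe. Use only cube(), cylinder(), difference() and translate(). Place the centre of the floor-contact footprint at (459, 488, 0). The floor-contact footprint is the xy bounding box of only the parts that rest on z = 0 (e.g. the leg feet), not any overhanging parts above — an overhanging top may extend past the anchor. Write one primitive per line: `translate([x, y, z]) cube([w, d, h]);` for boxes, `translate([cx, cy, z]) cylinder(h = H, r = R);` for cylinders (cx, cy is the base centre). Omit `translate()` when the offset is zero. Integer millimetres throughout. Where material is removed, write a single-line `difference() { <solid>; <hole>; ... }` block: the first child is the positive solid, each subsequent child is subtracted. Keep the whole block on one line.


difference() { translate([459, 488, 0]) cylinder(h = 497, r = 111); translate([459, 488, 0]) cylinder(h = 497, r = 96); }


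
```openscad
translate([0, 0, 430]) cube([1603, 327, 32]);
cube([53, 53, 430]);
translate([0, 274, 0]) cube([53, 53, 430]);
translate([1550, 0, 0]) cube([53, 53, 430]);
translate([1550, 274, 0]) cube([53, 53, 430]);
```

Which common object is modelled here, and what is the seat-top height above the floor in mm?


A bench. The seat-top height is 462 mm.

A long slab on four corner posts — a bench. The slab sits at z = 430 with thickness 32, so the top is 430 + 32 = 462 mm.


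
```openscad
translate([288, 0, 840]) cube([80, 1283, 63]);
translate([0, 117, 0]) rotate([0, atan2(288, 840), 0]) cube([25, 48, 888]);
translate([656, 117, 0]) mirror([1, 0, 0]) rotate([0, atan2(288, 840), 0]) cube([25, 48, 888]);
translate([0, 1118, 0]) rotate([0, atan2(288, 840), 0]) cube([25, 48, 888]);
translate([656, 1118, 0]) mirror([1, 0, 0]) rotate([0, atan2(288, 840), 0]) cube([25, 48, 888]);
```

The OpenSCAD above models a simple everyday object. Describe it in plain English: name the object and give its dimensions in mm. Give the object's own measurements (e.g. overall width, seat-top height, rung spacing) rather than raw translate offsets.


A sawhorse. A 80×1283×63 mm beam (x, y, z) sits on two A-frame leg pairs. Each pair is two raked legs of 25×48 mm section (48 mm along y) splaying symmetrically in x. Each leg rises 840 mm vertically over 288 mm of horizontal reach and is 888 mm long along its own axis. Every leg's outer bottom edge rests on the floor and its outer top edge meets a bottom edge of the beam — the left legs (tilting toward +x) meet the beam's −x bottom edge, the right legs (their mirror images, tilting toward −x) meet its +x bottom edge — so the leg tops tuck under the beam, the beam's underside is 840 mm above the floor, and the feet are 656 mm apart outside-to-outside with the beam centred between them. The two leg pairs are set in 117 mm from either end of the beam.


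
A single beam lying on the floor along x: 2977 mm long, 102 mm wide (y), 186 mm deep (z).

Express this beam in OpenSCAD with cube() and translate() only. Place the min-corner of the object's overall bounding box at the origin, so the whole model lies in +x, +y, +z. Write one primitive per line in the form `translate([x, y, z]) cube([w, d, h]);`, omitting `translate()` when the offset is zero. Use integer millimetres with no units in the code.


cube([2977, 102, 186]);


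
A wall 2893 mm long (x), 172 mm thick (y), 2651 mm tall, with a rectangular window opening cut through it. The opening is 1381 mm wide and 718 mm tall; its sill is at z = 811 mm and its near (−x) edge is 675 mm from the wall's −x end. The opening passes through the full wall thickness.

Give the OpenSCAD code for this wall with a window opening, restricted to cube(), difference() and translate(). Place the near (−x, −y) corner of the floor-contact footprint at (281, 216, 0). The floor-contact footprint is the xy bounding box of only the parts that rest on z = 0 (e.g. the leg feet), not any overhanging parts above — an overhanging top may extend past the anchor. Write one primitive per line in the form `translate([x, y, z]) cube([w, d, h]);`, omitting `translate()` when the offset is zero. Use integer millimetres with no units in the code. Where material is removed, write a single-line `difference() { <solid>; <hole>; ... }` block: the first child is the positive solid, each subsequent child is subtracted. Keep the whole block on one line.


difference() { translate([281, 216, 0]) cube([2893, 172, 2651]); translate([956, 216, 811]) cube([1381, 172, 718]); }


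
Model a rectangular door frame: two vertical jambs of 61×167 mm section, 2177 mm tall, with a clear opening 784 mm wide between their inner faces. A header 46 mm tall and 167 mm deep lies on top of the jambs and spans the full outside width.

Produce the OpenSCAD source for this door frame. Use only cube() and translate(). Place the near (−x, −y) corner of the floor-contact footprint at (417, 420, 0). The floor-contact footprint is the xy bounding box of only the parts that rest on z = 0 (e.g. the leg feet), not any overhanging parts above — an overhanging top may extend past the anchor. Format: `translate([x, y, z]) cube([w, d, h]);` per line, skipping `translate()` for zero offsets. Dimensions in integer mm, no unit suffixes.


translate([417, 420, 0]) cube([61, 167, 2177]);
translate([1262, 420, 0]) cube([61, 167, 2177]);
translate([417, 420, 2177]) cube([906, 167, 46]);


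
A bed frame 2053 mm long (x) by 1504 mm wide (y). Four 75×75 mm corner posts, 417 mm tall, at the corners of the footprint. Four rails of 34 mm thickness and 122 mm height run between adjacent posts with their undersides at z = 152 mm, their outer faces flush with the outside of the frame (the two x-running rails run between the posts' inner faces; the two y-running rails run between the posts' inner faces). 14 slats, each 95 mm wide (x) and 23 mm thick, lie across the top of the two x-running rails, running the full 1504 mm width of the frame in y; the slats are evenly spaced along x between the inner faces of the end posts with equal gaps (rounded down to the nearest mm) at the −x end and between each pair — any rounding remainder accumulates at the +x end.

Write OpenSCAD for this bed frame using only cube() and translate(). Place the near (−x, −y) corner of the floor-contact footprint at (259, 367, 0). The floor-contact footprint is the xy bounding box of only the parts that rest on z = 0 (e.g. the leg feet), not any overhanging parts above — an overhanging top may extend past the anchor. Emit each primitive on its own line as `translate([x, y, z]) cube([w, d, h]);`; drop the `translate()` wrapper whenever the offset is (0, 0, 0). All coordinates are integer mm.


translate([259, 367, 0]) cube([75, 75, 417]);
translate([259, 1796, 0]) cube([75, 75, 417]);
translate([2237, 367, 0]) cube([75, 75, 417]);
translate([2237, 1796, 0]) cube([75, 75, 417]);
translate([334, 367, 152]) cube([1903, 34, 122]);
translate([334, 1837, 152]) cube([1903, 34, 122]);
translate([259, 442, 152]) cube([34, 1354, 122]);
translate([2278, 442, 152]) cube([34, 1354, 122]);
translate([372, 367, 274]) cube([95, 1504, 23]);
translate([505, 367, 274]) cube([95, 1504, 23]);
translate([638, 367, 274]) cube([95, 1504, 23]);
translate([771, 367, 274]) cube([95, 1504, 23]);
translate([904, 367, 274]) cube([95, 1504, 23]);
translate([1037, 367, 274]) cube([95, 1504, 23]);
translate([1170, 367, 274]) cube([95, 1504, 23]);
translate([1303, 367, 274]) cube([95, 1504, 23]);
translate([1436, 367, 274]) cube([95, 1504, 23]);
translate([1569, 367, 274]) cube([95, 1504, 23]);
translate([1702, 367, 274]) cube([95, 1504, 23]);
translate([1835, 367, 274]) cube([95, 1504, 23]);
translate([1968, 367, 274]) cube([95, 1504, 23]);
translate([2101, 367, 274]) cube([95, 1504, 23]);
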